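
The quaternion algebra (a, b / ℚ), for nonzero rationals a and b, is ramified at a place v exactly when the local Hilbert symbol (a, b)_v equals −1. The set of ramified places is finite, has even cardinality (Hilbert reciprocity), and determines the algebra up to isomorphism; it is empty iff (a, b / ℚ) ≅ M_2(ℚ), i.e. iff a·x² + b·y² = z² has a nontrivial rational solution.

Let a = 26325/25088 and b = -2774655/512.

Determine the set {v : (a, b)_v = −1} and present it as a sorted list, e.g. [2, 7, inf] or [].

[2, 31]

(a, b) ≡ (26, -68510) mod (ℚ^×)²; places V = {2, 3, 5, 7, 13, 17, 31, ∞}.
(a,b)_31: α=0, u≡11; β=1, v≡15 (mod 31); (11|31)=-1, (15|31)=-1; sign (−1)^0·-1^1·-1^0 = -1.
(a,b)_2: α=-9, β=-9; u≡5, v≡1 (mod 8); ε(u)ε(v)=0·0, αω(v)=-9·0, βω(u)=-9·1; sum ≡ 1  ⇒  -1.
(a,b)_3: α=4, u≡2; β=4, v≡1 (mod 3); (2|3)=-1, (1|3)=+1; sign (−1)^0·-1^4·+1^4 = +1.
(a,b)_5: α=2, u≡1; β=1, v≡2 (mod 5); (1|5)=+1, (2|5)=-1; sign (−1)^0·+1^1·-1^2 = +1.
(a,b)_17: α=0, u≡2; β=1, v≡1 (mod 17); (2|17)=+1, (1|17)=+1; sign (−1)^0·+1^1·+1^0 = +1.
(a,b)_∞: sgn(26)=+, sgn(-68510)=−, so +1.
(a,b)_13: α=1, u≡8; β=1, v≡5 (mod 13); (8|13)=-1, (5|13)=-1; sign (−1)^0·-1^1·-1^1 = +1.
(a,b)_7: α=-2, u≡5; β=0, v≡5 (mod 7); (5|7)=-1, (5|7)=-1; sign (−1)^0·-1^0·-1^-2 = +1.
Ram(26, -68510) = {2, 31}; no ℚ_2-point on the conic.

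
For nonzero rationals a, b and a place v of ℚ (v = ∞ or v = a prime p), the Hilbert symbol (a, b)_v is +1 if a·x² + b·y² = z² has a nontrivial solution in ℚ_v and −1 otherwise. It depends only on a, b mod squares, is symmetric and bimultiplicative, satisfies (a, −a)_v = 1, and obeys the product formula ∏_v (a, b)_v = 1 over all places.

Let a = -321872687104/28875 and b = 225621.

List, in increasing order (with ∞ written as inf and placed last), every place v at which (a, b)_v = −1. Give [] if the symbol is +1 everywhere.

[43, 53]

Mod squares: a ≡ -107922045, b ≡ 25069. Check v ∈ {∞, 2, 3, 5, 7, 11, 29, 41, 43, 53}.
v=2: v_2(a)=12, v_2(b)=0; units ≡ 3, 5 (mod 8); ε·ε+αω+βω = 1·0+12·1+0·1 ≡ 0  ⇒  (a,b)_2 = +1.
v=29: a=29^2·(≡4), b=29^0·(≡1) mod 29; (4|29)=+1, (1|29)=+1; (−1)^{2·0·14}·(+1)^0·(+1)^2 = +1.
v=11: a=11^-1·(≡3), b=11^1·(≡7) mod 11; (3|11)=+1, (7|11)=-1; (−1)^{-1·1·5}·(+1)^1·(-1)^-1 = +1.
v=7: a=7^-1·(≡2), b=7^0·(≡4) mod 7; (2|7)=+1, (4|7)=+1; (−1)^{-1·0·3}·(+1)^0·(+1)^-1 = +1.
v=5: a=5^-3·(≡1), b=5^0·(≡1) mod 5; (1|5)=+1, (1|5)=+1; (−1)^{-3·0·2}·(+1)^0·(+1)^-3 = +1.
v=43: a=43^1·(≡25), b=43^1·(≡1) mod 43; (25|43)=+1, (1|43)=+1; (−1)^{1·1·21}·(+1)^1·(+1)^1 = -1.
v=∞: -107922045 < 0 and 25069 > 0  ⇒  (a,b)_∞ = +1.
v=41: a=41^1·(≡23), b=41^0·(≡39) mod 41; (23|41)=+1, (39|41)=+1; (−1)^{1·0·20}·(+1)^0·(+1)^1 = +1.
v=53: a=53^1·(≡12), b=53^1·(≡17) mod 53; (12|53)=-1, (17|53)=+1; (−1)^{1·1·26}·(-1)^1·(+1)^1 = -1.
v=3: a=3^-1·(≡2), b=3^2·(≡1) mod 3; (2|3)=-1, (1|3)=+1; (−1)^{-1·2·1}·(-1)^2·(+1)^-1 = +1.
|Ram(-107922045, 25069)| = 2, even; anisotropic at {43, 53}.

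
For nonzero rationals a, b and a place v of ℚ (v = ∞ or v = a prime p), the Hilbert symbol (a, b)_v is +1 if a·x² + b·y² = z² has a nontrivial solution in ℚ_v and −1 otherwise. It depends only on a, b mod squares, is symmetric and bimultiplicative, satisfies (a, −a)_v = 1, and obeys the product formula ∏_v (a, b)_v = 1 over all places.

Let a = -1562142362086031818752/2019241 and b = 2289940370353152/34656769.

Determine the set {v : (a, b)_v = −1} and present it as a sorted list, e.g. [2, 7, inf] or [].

(a, b) ≡ (-3553, 3) mod (ℚ^×)²; places V = {2, 3, 7, 11, 17, 19, 29, ∞}.
(a,b)_29: α=-2, u≡18; β=-4, v≡18 (mod 29); (18|29)=-1, (18|29)=-1; sign (−1)^0·-1^-4·-1^-2 = +1.
(a,b)_11: α=3, u≡2; β=2, v≡1 (mod 11); (2|11)=-1, (1|11)=+1; sign (−1)^0·-1^2·+1^3 = +1.
(a,b)_3: α=12, u≡2; β=11, v≡1 (mod 3); (2|3)=-1, (1|3)=+1; sign (−1)^0·-1^11·+1^12 = -1.
(a,b)_7: α=-4, u≡5; β=-2, v≡6 (mod 7); (5|7)=-1, (6|7)=-1; sign (−1)^0·-1^-2·-1^-4 = +1.
(a,b)_∞: sgn(-3553)=−, sgn(3)=+, so +1.
(a,b)_17: α=3, u≡12; β=2, v≡11 (mod 17); (12|17)=-1, (11|17)=-1; sign (−1)^0·-1^2·-1^3 = -1.
(a,b)_2: α=16, β=10; u≡7, v≡3 (mod 8); ε(u)ε(v)=1·1, αω(v)=16·1, βω(u)=10·0; sum ≡ 1  ⇒  -1.
(a,b)_19: α=3, u≡18; β=2, v≡18 (mod 19); (18|19)=-1, (18|19)=-1; sign (−1)^0·-1^2·-1^3 = -1.
Ram(-3553, 3) = {2, 3, 17, 19}; no ℚ_2-point on the conic.

[2, 3, 17, 19]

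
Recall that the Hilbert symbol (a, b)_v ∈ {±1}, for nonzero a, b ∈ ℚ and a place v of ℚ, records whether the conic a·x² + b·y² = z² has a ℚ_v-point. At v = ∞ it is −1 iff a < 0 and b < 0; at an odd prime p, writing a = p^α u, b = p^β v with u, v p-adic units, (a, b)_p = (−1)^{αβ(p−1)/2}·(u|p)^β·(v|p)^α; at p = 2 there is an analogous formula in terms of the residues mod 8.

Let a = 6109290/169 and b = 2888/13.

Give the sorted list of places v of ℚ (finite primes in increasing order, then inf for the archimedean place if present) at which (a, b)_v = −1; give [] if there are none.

[3, 13]

Mod squares: a ≡ 5610, b ≡ 26. Check v ∈ {∞, 2, 3, 5, 11, 13, 17, 19}.
v=17: a=17^1·(≡10), b=17^0·(≡9) mod 17; (10|17)=-1, (9|17)=+1; (−1)^{1·0·8}·(-1)^0·(+1)^1 = +1.
v=5: a=5^1·(≡2), b=5^0·(≡1) mod 5; (2|5)=-1, (1|5)=+1; (−1)^{1·0·2}·(-1)^0·(+1)^1 = +1.
v=19: a=19^0·(≡4), b=19^2·(≡5) mod 19; (4|19)=+1, (5|19)=+1; (−1)^{0·2·9}·(+1)^2·(+1)^0 = +1.
v=∞: 5610 > 0 and 26 > 0  ⇒  (a,b)_∞ = +1.
v=3: a=3^3·(≡1), b=3^0·(≡2) mod 3; (1|3)=+1, (2|3)=-1; (−1)^{3·0·1}·(+1)^0·(-1)^3 = -1.
v=2: v_2(a)=1, v_2(b)=3; units ≡ 5, 5 (mod 8); ε·ε+αω+βω = 0·0+1·1+3·1 ≡ 0  ⇒  (a,b)_2 = +1.
v=11: a=11^3·(≡9), b=11^0·(≡3) mod 11; (9|11)=+1, (3|11)=+1; (−1)^{3·0·5}·(+1)^0·(+1)^3 = +1.
v=13: a=13^-2·(≡5), b=13^-1·(≡2) mod 13; (5|13)=-1, (2|13)=-1; (−1)^{-2·-1·6}·(-1)^-1·(-1)^-2 = -1.
Ram(5610, 26) = {3, 13}; no ℚ_3-point on the conic.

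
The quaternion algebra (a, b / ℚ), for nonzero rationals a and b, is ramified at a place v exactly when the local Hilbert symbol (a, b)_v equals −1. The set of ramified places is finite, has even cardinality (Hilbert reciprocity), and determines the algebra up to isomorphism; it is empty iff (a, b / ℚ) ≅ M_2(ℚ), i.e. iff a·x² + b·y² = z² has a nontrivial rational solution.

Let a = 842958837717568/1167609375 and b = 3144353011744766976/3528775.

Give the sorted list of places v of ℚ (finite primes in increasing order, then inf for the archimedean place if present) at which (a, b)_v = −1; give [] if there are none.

[37, 41]

(a, b) ≡ (1011839, 124729) mod (ℚ^×)²; places V = {2, 3, 5, 7, 11, 13, 17, 19, 23, 29, 37, 41, ∞}.
(a,b)_41: α=1, u≡34; β=0, v≡7 (mod 41); (34|41)=-1, (7|41)=-1; sign (−1)^0·-1^0·-1^1 = -1.
(a,b)_17: α=0, u≡13; β=-1, v≡3 (mod 17); (13|17)=+1, (3|17)=-1; sign (−1)^0·+1^-1·-1^0 = +1.
(a,b)_3: α=-2, u≡2; β=4, v≡1 (mod 3); (2|3)=-1, (1|3)=+1; sign (−1)^0·-1^4·+1^-2 = +1.
(a,b)_2: α=6, β=10; u≡7, v≡1 (mod 8); ε(u)ε(v)=1·0, αω(v)=6·0, βω(u)=10·0; sum ≡ 0  ⇒  +1.
(a,b)_29: α=1, u≡5; β=1, v≡23 (mod 29); (5|29)=+1, (23|29)=+1; sign (−1)^0·+1^1·+1^1 = +1.
(a,b)_5: α=-6, u≡4; β=-2, v≡1 (mod 5); (4|5)=+1, (1|5)=+1; sign (−1)^0·+1^-2·+1^-6 = +1.
(a,b)_23: α=-1, u≡22; β=-1, v≡16 (mod 23); (22|23)=-1, (16|23)=+1; sign (−1)^1·-1^-1·+1^-1 = +1.
(a,b)_7: α=0, u≡6; β=2, v≡6 (mod 7); (6|7)=-1, (6|7)=-1; sign (−1)^0·-1^2·-1^0 = +1.
(a,b)_13: α=2, u≡4; β=0, v≡8 (mod 13); (4|13)=+1, (8|13)=-1; sign (−1)^0·+1^0·-1^2 = +1.
(a,b)_19: α=-2, u≡8; β=-2, v≡13 (mod 19); (8|19)=-1, (13|19)=-1; sign (−1)^0·-1^-2·-1^-2 = +1.
(a,b)_11: α=6, u≡5; β=7, v≡5 (mod 11); (5|11)=+1, (5|11)=+1; sign (−1)^0·+1^7·+1^6 = +1.
(a,b)_37: α=1, u≡12; β=2, v≡35 (mod 37); (12|37)=+1, (35|37)=-1; sign (−1)^0·+1^2·-1^1 = -1.
(a,b)_∞: sgn(1011839)=+, sgn(124729)=+, so +1.
(1011839, 124729 / ℚ) ramifies at {37, 41}: a division algebra.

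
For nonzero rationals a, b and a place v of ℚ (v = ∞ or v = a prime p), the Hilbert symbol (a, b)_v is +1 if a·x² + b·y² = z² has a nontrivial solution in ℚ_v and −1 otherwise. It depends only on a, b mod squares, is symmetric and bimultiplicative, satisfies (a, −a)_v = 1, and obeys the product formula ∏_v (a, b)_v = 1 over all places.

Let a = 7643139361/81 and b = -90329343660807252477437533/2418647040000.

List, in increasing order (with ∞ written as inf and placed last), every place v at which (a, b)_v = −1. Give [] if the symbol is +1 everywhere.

[23, 43]

Mod squares: a ≡ 218569, b ≡ -13. Check v ∈ {∞, 2, 3, 5, 11, 13, 17, 23, 41, 43}.
v=3: a=3^-4·(≡1), b=3^-10·(≡2) mod 3; (1|3)=+1, (2|3)=-1; (−1)^{-4·-10·1}·(+1)^-10·(-1)^-4 = +1.
v=∞: 218569 > 0 and -13 < 0  ⇒  (a,b)_∞ = +1.
v=5: a=5^0·(≡1), b=5^-4·(≡3) mod 5; (1|5)=+1, (3|5)=-1; (−1)^{0·-4·2}·(+1)^-4·(-1)^0 = +1.
v=41: a=41^0·(≡33), b=41^2·(≡38) mod 41; (33|41)=+1, (38|41)=-1; (−1)^{0·2·20}·(+1)^2·(-1)^0 = +1.
v=11: a=11^2·(≡2), b=11^6·(≡1) mod 11; (2|11)=-1, (1|11)=+1; (−1)^{2·6·5}·(-1)^6·(+1)^2 = +1.
v=17: a=17^3·(≡6), b=17^4·(≡1) mod 17; (6|17)=-1, (1|17)=+1; (−1)^{3·4·8}·(-1)^4·(+1)^3 = +1.
v=13: a=13^1·(≡3), b=13^5·(≡4) mod 13; (3|13)=+1, (4|13)=+1; (−1)^{1·5·6}·(+1)^5·(+1)^1 = +1.
v=2: v_2(a)=0, v_2(b)=-16; units ≡ 1, 3 (mod 8); ε·ε+αω+βω = 0·1+0·1+-16·0 ≡ 0  ⇒  (a,b)_2 = +1.
v=43: a=43^1·(≡25), b=43^2·(≡22) mod 43; (25|43)=+1, (22|43)=-1; (−1)^{1·2·21}·(+1)^2·(-1)^1 = -1.
v=23: a=23^1·(≡3), b=23^2·(≡5) mod 23; (3|23)=+1, (5|23)=-1; (−1)^{1·2·11}·(+1)^2·(-1)^1 = -1.
Ram(218569, -13) = {23, 43}; no ℚ_23-point on the conic.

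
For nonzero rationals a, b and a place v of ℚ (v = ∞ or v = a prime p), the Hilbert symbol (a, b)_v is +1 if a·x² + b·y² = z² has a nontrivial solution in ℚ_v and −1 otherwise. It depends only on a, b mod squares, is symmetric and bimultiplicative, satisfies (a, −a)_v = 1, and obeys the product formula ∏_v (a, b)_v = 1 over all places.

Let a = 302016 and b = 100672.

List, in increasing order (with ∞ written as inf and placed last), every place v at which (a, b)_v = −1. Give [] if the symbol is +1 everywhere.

(a, b) ≡ (39, 13) mod (ℚ^×)²; places V = {2, 3, 11, 13, ∞}.
(a,b)_2: α=6, β=6; u≡7, v≡5 (mod 8); ε(u)ε(v)=1·0, αω(v)=6·1, βω(u)=6·0; sum ≡ 0  ⇒  +1.
(a,b)_13: α=1, u≡1; β=1, v≡9 (mod 13); (1|13)=+1, (9|13)=+1; sign (−1)^0·+1^1·+1^1 = +1.
(a,b)_3: α=1, u≡1; β=0, v≡1 (mod 3); (1|3)=+1, (1|3)=+1; sign (−1)^0·+1^0·+1^1 = +1.
(a,b)_∞: sgn(39)=+, sgn(13)=+, so +1.
(a,b)_11: α=2, u≡10; β=2, v≡7 (mod 11); (10|11)=-1, (7|11)=-1; sign (−1)^0·-1^2·-1^2 = +1.
Every local symbol is +1, so the conic 39·x² + 13·y² = z² has ℚ_v-points for all v and hence a ℚ-point; (a, b / ℚ) ≅ M_2(ℚ).

[]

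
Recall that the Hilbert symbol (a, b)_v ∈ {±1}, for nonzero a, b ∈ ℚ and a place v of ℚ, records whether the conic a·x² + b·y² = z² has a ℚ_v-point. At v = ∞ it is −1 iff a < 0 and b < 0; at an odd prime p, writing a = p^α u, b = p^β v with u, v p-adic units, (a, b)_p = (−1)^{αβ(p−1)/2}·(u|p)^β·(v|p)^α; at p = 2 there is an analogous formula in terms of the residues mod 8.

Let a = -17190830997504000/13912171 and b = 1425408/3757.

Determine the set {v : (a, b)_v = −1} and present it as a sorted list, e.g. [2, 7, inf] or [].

(a, b) ≡ (-1365, 1131) mod (ℚ^×)²; places V = {2, 3, 5, 7, 13, 17, 19, 23, 29, ∞}.
(a,b)_19: α=2, u≡15; β=0, v≡2 (mod 19); (15|19)=-1, (2|19)=-1; sign (−1)^0·-1^0·-1^2 = +1.
(a,b)_2: α=24, β=14; u≡3, v≡3 (mod 8); ε(u)ε(v)=1·1, αω(v)=24·1, βω(u)=14·1; sum ≡ 1  ⇒  -1.
(a,b)_5: α=3, u≡3; β=0, v≡4 (mod 5); (3|5)=-1, (4|5)=+1; sign (−1)^0·-1^0·+1^3 = +1.
(a,b)_7: α=-1, u≡4; β=0, v≡1 (mod 7); (4|7)=+1, (1|7)=+1; sign (−1)^0·+1^0·+1^-1 = +1.
(a,b)_3: α=3, u≡1; β=1, v≡2 (mod 3); (1|3)=+1, (2|3)=-1; sign (−1)^1·+1^1·-1^3 = +1.
(a,b)_23: α=-2, u≡7; β=0, v≡18 (mod 23); (7|23)=-1, (18|23)=+1; sign (−1)^0·-1^0·+1^-2 = +1.
(a,b)_29: α=2, u≡11; β=1, v≡27 (mod 29); (11|29)=-1, (27|29)=-1; sign (−1)^0·-1^1·-1^2 = -1.
(a,b)_17: α=-2, u≡10; β=-2, v≡2 (mod 17); (10|17)=-1, (2|17)=+1; sign (−1)^0·-1^-2·+1^-2 = +1.
(a,b)_∞: sgn(-1365)=−, sgn(1131)=+, so +1.
(a,b)_13: α=-1, u≡3; β=-1, v≡12 (mod 13); (3|13)=+1, (12|13)=+1; sign (−1)^0·+1^-1·+1^-1 = +1.
|Ram(-1365, 1131)| = 2, even; anisotropic at {2, 29}.

[2, 29]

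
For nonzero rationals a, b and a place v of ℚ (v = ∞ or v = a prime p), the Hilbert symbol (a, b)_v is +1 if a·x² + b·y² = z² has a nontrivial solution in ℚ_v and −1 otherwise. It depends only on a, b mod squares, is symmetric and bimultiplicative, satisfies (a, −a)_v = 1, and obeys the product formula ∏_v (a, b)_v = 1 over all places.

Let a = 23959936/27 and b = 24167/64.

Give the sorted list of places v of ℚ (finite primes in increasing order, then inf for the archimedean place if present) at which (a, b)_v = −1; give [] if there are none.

[3, 7, 13, 17]

Mod squares: a ≡ 9282, b ≡ 143. Check v ∈ {∞, 2, 3, 7, 11, 13, 17}.
v=17: a=17^1·(≡4), b=17^0·(≡6) mod 17; (4|17)=+1, (6|17)=-1; (−1)^{1·0·8}·(+1)^0·(-1)^1 = -1.
v=3: a=3^-3·(≡1), b=3^0·(≡2) mod 3; (1|3)=+1, (2|3)=-1; (−1)^{-3·0·1}·(+1)^0·(-1)^-3 = -1.
v=13: a=13^1·(≡10), b=13^3·(≡2) mod 13; (10|13)=+1, (2|13)=-1; (−1)^{1·3·6}·(+1)^3·(-1)^1 = -1.
v=11: a=11^2·(≡1), b=11^1·(≡7) mod 11; (1|11)=+1, (7|11)=-1; (−1)^{2·1·5}·(+1)^1·(-1)^2 = +1.
v=2: v_2(a)=7, v_2(b)=-6; units ≡ 1, 7 (mod 8); ε·ε+αω+βω = 0·1+7·0+-6·0 ≡ 0  ⇒  (a,b)_2 = +1.
v=7: a=7^1·(≡5), b=7^0·(≡3) mod 7; (5|7)=-1, (3|7)=-1; (−1)^{1·0·3}·(-1)^0·(-1)^1 = -1.
v=∞: 9282 > 0 and 143 > 0  ⇒  (a,b)_∞ = +1.
|Ram(9282, 143)| = 4, even; anisotropic at {3, 7, 13, 17}.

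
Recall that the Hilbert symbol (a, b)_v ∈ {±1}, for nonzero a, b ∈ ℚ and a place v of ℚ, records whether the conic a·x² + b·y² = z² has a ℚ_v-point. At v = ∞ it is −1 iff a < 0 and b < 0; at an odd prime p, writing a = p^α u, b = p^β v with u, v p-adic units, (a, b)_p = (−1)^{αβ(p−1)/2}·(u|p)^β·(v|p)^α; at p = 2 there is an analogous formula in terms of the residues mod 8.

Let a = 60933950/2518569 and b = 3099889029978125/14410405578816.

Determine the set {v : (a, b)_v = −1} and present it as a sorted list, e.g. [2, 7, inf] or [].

[2, 5, 7, 11]

(a, b) ≡ (49742, 17765) mod (ℚ^×)²; places V = {2, 3, 5, 7, 11, 13, 17, 19, 23, 31, ∞}.
(a,b)_13: α=0, u≡12; β=-2, v≡2 (mod 13); (12|13)=+1, (2|13)=-1; sign (−1)^0·+1^-2·-1^0 = +1.
(a,b)_7: α=3, u≡1; β=4, v≡3 (mod 7); (1|7)=+1, (3|7)=-1; sign (−1)^0·+1^4·-1^3 = -1.
(a,b)_3: α=-2, u≡2; β=-2, v≡2 (mod 3); (2|3)=-1, (2|3)=-1; sign (−1)^0·-1^-2·-1^-2 = +1.
(a,b)_∞: sgn(49742)=+, sgn(17765)=+, so +1.
(a,b)_17: α=1, u≡1; β=1, v≡9 (mod 17); (1|17)=+1, (9|17)=+1; sign (−1)^0·+1^1·+1^1 = +1.
(a,b)_31: α=0, u≡8; β=2, v≡14 (mod 31); (8|31)=+1, (14|31)=+1; sign (−1)^0·+1^2·+1^0 = +1.
(a,b)_5: α=2, u≡2; β=5, v≡3 (mod 5); (2|5)=-1, (3|5)=-1; sign (−1)^0·-1^5·-1^2 = -1.
(a,b)_2: α=1, β=-6; u≡7, v≡5 (mod 8); ε(u)ε(v)=1·0, αω(v)=1·1, βω(u)=-6·0; sum ≡ 1  ⇒  -1.
(a,b)_19: α=1, u≡8; β=1, v≡1 (mod 19); (8|19)=-1, (1|19)=+1; sign (−1)^1·-1^1·+1^1 = +1.
(a,b)_11: α=1, u≡9; β=3, v≡3 (mod 11); (9|11)=+1, (3|11)=+1; sign (−1)^1·+1^3·+1^1 = -1.
(a,b)_23: α=-4, u≡3; β=-6, v≡4 (mod 23); (3|23)=+1, (4|23)=+1; sign (−1)^0·+1^-6·+1^-4 = +1.
(49742, 17765 / ℚ) ramifies at {2, 5, 7, 11}: a division algebra.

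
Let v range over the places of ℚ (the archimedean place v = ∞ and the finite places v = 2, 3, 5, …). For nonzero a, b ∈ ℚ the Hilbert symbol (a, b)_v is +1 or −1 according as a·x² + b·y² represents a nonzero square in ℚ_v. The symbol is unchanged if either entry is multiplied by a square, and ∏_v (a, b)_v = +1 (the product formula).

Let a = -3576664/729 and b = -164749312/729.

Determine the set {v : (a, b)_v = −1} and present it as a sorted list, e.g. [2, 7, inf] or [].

Mod squares: a ≡ -3094, b ≡ -238. Check v ∈ {∞, 2, 3, 7, 13, 17}.
v=13: a=13^1·(≡4), b=13^2·(≡9) mod 13; (4|13)=+1, (9|13)=+1; (−1)^{1·2·6}·(+1)^2·(+1)^1 = +1.
v=7: a=7^1·(≡6), b=7^1·(≡1) mod 7; (6|7)=-1, (1|7)=+1; (−1)^{1·1·3}·(-1)^1·(+1)^1 = +1.
v=∞: -3094 < 0 and -238 < 0  ⇒  (a,b)_∞ = -1.
v=3: a=3^-6·(≡2), b=3^-6·(≡2) mod 3; (2|3)=-1, (2|3)=-1; (−1)^{-6·-6·1}·(-1)^-6·(-1)^-6 = +1.
v=17: a=17^3·(≡7), b=17^1·(≡7) mod 17; (7|17)=-1, (7|17)=-1; (−1)^{3·1·8}·(-1)^1·(-1)^3 = +1.
v=2: v_2(a)=3, v_2(b)=13; units ≡ 5, 1 (mod 8); ε·ε+αω+βω = 0·0+3·0+13·1 ≡ 1  ⇒  (a,b)_2 = -1.
|Ram(-3094, -238)| = 2, even; anisotropic at {2, ∞}.

[2, inf]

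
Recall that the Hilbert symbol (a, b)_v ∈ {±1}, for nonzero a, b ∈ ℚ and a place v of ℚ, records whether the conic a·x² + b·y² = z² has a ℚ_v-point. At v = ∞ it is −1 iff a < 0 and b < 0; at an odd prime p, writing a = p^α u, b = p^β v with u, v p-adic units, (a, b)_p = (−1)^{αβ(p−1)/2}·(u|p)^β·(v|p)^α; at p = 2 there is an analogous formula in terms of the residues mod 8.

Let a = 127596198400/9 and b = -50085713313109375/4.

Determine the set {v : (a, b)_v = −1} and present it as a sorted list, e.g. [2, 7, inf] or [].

[11, 23]

(a, b) ≡ (20746, -31) mod (ℚ^×)²; places V = {2, 3, 5, 11, 23, 31, 41, ∞}.
(a,b)_23: α=1, u≡14; β=2, v≡17 (mod 23); (14|23)=-1, (17|23)=-1; sign (−1)^0·-1^2·-1^1 = -1.
(a,b)_3: α=-2, u≡1; β=0, v≡2 (mod 3); (1|3)=+1, (2|3)=-1; sign (−1)^0·+1^0·-1^-2 = +1.
(a,b)_31: α=2, u≡4; β=3, v≡26 (mod 31); (4|31)=+1, (26|31)=-1; sign (−1)^0·+1^3·-1^2 = +1.
(a,b)_5: α=2, u≡4; β=6, v≡4 (mod 5); (4|5)=+1, (4|5)=+1; sign (−1)^0·+1^6·+1^2 = +1.
(a,b)_2: α=9, β=-2; u≡5, v≡1 (mod 8); ε(u)ε(v)=0·0, αω(v)=9·0, βω(u)=-2·1; sum ≡ 0  ⇒  +1.
(a,b)_∞: sgn(20746)=+, sgn(-31)=−, so +1.
(a,b)_41: α=1, u≡30; β=2, v≡5 (mod 41); (30|41)=-1, (5|41)=+1; sign (−1)^0·-1^2·+1^1 = +1.
(a,b)_11: α=1, u≡9; β=2, v≡2 (mod 11); (9|11)=+1, (2|11)=-1; sign (−1)^0·+1^2·-1^1 = -1.
Ram(20746, -31) = {11, 23}; no ℚ_11-point on the conic.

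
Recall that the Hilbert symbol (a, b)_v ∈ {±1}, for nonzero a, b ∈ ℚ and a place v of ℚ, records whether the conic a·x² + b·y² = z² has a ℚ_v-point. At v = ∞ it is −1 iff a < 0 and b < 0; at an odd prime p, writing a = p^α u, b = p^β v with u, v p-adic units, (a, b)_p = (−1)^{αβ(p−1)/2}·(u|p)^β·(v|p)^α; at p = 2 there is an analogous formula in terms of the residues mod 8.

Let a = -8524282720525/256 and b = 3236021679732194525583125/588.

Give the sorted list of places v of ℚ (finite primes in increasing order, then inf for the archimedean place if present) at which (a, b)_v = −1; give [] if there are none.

[2, 3, 11, 19]

Mod squares: a ≡ -46189, b ≡ 8151. Check v ∈ {∞, 2, 3, 5, 7, 11, 13, 17, 19}.
v=7: a=7^0·(≡4), b=7^-2·(≡3) mod 7; (4|7)=+1, (3|7)=-1; (−1)^{0·-2·3}·(+1)^-2·(-1)^0 = +1.
v=17: a=17^1·(≡12), b=17^2·(≡4) mod 17; (12|17)=-1, (4|17)=+1; (−1)^{1·2·8}·(-1)^2·(+1)^1 = +1.
v=11: a=11^3·(≡9), b=11^7·(≡1) mod 11; (9|11)=+1, (1|11)=+1; (−1)^{3·7·5}·(+1)^7·(+1)^3 = -1.
v=13: a=13^3·(≡12), b=13^5·(≡4) mod 13; (12|13)=+1, (4|13)=+1; (−1)^{3·5·6}·(+1)^5·(+1)^3 = +1.
v=3: a=3^0·(≡2), b=3^-1·(≡2) mod 3; (2|3)=-1, (2|3)=-1; (−1)^{0·-1·1}·(-1)^-1·(-1)^0 = -1.
v=5: a=5^2·(≡4), b=5^4·(≡1) mod 5; (4|5)=+1, (1|5)=+1; (−1)^{2·4·2}·(+1)^4·(+1)^2 = +1.
v=19: a=19^3·(≡16), b=19^5·(≡16) mod 19; (16|19)=+1, (16|19)=+1; (−1)^{3·5·9}·(+1)^5·(+1)^3 = -1.
v=∞: -46189 < 0 and 8151 > 0  ⇒  (a,b)_∞ = +1.
v=2: v_2(a)=-8, v_2(b)=-2; units ≡ 3, 7 (mod 8); ε·ε+αω+βω = 1·1+-8·0+-2·1 ≡ 1  ⇒  (a,b)_2 = -1.
Ram(-46189, 8151) = {2, 3, 11, 19}; no ℚ_2-point on the conic.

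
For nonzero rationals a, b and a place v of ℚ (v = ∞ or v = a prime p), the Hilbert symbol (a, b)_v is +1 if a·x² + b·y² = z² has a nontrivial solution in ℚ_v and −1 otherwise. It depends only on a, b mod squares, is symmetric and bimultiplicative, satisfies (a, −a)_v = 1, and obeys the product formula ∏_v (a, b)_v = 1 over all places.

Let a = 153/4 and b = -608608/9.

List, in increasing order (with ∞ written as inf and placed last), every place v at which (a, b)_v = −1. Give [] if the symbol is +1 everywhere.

Mod squares: a ≡ 17, b ≡ -38038. Check v ∈ {∞, 2, 3, 7, 11, 13, 17, 19}.
v=11: a=11^0·(≡8), b=11^1·(≡10) mod 11; (8|11)=-1, (10|11)=-1; (−1)^{0·1·5}·(-1)^1·(-1)^0 = -1.
v=19: a=19^0·(≡5), b=19^1·(≡15) mod 19; (5|19)=+1, (15|19)=-1; (−1)^{0·1·9}·(+1)^1·(-1)^0 = +1.
v=13: a=13^0·(≡9), b=13^1·(≡4) mod 13; (9|13)=+1, (4|13)=+1; (−1)^{0·1·6}·(+1)^1·(+1)^0 = +1.
v=∞: 17 > 0 and -38038 < 0  ⇒  (a,b)_∞ = +1.
v=7: a=7^0·(≡5), b=7^1·(≡5) mod 7; (5|7)=-1, (5|7)=-1; (−1)^{0·1·3}·(-1)^1·(-1)^0 = -1.
v=3: a=3^2·(≡2), b=3^-2·(≡2) mod 3; (2|3)=-1, (2|3)=-1; (−1)^{2·-2·1}·(-1)^-2·(-1)^2 = +1.
v=2: v_2(a)=-2, v_2(b)=5; units ≡ 1, 5 (mod 8); ε·ε+αω+βω = 0·0+-2·1+5·0 ≡ 0  ⇒  (a,b)_2 = +1.
v=17: a=17^1·(≡15), b=17^0·(≡1) mod 17; (15|17)=+1, (1|17)=+1; (−1)^{1·0·8}·(+1)^0·(+1)^1 = +1.
|Ram(17, -38038)| = 2, even; anisotropic at {7, 11}.

[7, 11]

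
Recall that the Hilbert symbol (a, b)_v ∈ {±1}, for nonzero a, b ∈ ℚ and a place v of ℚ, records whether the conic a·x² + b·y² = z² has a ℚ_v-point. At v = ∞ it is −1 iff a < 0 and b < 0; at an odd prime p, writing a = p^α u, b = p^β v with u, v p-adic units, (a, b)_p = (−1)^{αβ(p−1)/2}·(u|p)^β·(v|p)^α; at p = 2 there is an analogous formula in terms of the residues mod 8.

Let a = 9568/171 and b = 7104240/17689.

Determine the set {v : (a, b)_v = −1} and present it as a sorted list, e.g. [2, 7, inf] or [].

Mod squares: a ≡ 11362, b ≡ 49335. Check v ∈ {∞, 2, 3, 5, 7, 11, 13, 19, 23}.
v=3: a=3^-2·(≡1), b=3^3·(≡2) mod 3; (1|3)=+1, (2|3)=-1; (−1)^{-2·3·1}·(+1)^3·(-1)^-2 = +1.
v=11: a=11^0·(≡7), b=11^1·(≡8) mod 11; (7|11)=-1, (8|11)=-1; (−1)^{0·1·5}·(-1)^1·(-1)^0 = -1.
v=2: v_2(a)=5, v_2(b)=4; units ≡ 1, 7 (mod 8); ε·ε+αω+βω = 0·1+5·0+4·0 ≡ 0  ⇒  (a,b)_2 = +1.
v=∞: 11362 > 0 and 49335 > 0  ⇒  (a,b)_∞ = +1.
v=7: a=7^0·(≡2), b=7^-2·(≡6) mod 7; (2|7)=+1, (6|7)=-1; (−1)^{0·-2·3}·(+1)^-2·(-1)^0 = +1.
v=19: a=19^-1·(≡16), b=19^-2·(≡11) mod 19; (16|19)=+1, (11|19)=+1; (−1)^{-1·-2·9}·(+1)^-2·(+1)^-1 = +1.
v=13: a=13^1·(≡4), b=13^1·(≡10) mod 13; (4|13)=+1, (10|13)=+1; (−1)^{1·1·6}·(+1)^1·(+1)^1 = +1.
v=5: a=5^0·(≡3), b=5^1·(≡2) mod 5; (3|5)=-1, (2|5)=-1; (−1)^{0·1·2}·(-1)^1·(-1)^0 = -1.
v=23: a=23^1·(≡14), b=23^1·(≡18) mod 23; (14|23)=-1, (18|23)=+1; (−1)^{1·1·11}·(-1)^1·(+1)^1 = +1.
|Ram(11362, 49335)| = 2, even; anisotropic at {5, 11}.

[5, 11]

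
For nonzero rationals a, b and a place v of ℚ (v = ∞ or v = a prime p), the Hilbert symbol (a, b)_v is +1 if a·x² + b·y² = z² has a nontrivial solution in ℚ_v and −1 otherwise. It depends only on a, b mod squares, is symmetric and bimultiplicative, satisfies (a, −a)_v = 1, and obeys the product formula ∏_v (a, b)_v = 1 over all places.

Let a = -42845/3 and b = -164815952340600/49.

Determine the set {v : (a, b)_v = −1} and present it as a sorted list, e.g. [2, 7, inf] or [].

Mod squares: a ≡ -128535, b ≡ -2494. Check v ∈ {∞, 2, 3, 5, 7, 11, 19, 29, 41, 43}.
v=41: a=41^1·(≡7), b=41^2·(≡13) mod 41; (7|41)=-1, (13|41)=-1; (−1)^{1·2·20}·(-1)^2·(-1)^1 = -1.
v=2: v_2(a)=0, v_2(b)=3; units ≡ 1, 1 (mod 8); ε·ε+αω+βω = 0·0+0·0+3·0 ≡ 0  ⇒  (a,b)_2 = +1.
v=5: a=5^1·(≡2), b=5^2·(≡4) mod 5; (2|5)=-1, (4|5)=+1; (−1)^{1·2·2}·(-1)^2·(+1)^1 = +1.
v=43: a=43^0·(≡23), b=43^1·(≡5) mod 43; (23|43)=+1, (5|43)=-1; (−1)^{0·1·21}·(+1)^1·(-1)^0 = +1.
v=∞: -128535 < 0 and -2494 < 0  ⇒  (a,b)_∞ = -1.
v=3: a=3^-1·(≡1), b=3^2·(≡2) mod 3; (1|3)=+1, (2|3)=-1; (−1)^{-1·2·1}·(+1)^2·(-1)^-1 = -1.
v=29: a=29^0·(≡25), b=29^1·(≡4) mod 29; (25|29)=+1, (4|29)=+1; (−1)^{0·1·14}·(+1)^1·(+1)^0 = +1.
v=11: a=11^1·(≡7), b=11^2·(≡4) mod 11; (7|11)=-1, (4|11)=+1; (−1)^{1·2·5}·(-1)^2·(+1)^1 = +1.
v=19: a=19^1·(≡2), b=19^2·(≡12) mod 19; (2|19)=-1, (12|19)=-1; (−1)^{1·2·9}·(-1)^2·(-1)^1 = -1.
v=7: a=7^0·(≡3), b=7^-2·(≡6) mod 7; (3|7)=-1, (6|7)=-1; (−1)^{0·-2·3}·(-1)^-2·(-1)^0 = +1.
|Ram(-128535, -2494)| = 4, even; anisotropic at {3, 19, 41, ∞}.

[3, 19, 41, inf]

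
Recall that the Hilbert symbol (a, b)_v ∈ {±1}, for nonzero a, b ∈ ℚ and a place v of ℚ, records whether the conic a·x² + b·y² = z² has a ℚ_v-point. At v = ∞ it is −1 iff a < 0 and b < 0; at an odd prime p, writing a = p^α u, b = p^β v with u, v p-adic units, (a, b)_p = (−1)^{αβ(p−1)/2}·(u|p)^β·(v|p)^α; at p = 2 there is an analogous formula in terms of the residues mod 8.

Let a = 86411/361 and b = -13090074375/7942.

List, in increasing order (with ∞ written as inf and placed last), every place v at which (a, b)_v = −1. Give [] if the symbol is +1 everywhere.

[3, 11, 17, 23]

Mod squares: a ≡ 299, b ≡ -32538. Check v ∈ {∞, 2, 3, 5, 7, 11, 13, 17, 19, 23, 29}.
v=19: a=19^-2·(≡18), b=19^-2·(≡7) mod 19; (18|19)=-1, (7|19)=+1; (−1)^{-2·-2·9}·(-1)^-2·(+1)^-2 = +1.
v=∞: 299 > 0 and -32538 < 0  ⇒  (a,b)_∞ = +1.
v=29: a=29^0·(≡6), b=29^1·(≡9) mod 29; (6|29)=+1, (9|29)=+1; (−1)^{0·1·14}·(+1)^1·(+1)^0 = +1.
v=3: a=3^0·(≡2), b=3^1·(≡2) mod 3; (2|3)=-1, (2|3)=-1; (−1)^{0·1·1}·(-1)^1·(-1)^0 = -1.
v=2: v_2(a)=0, v_2(b)=-1; units ≡ 3, 3 (mod 8); ε·ε+αω+βω = 1·1+0·1+-1·1 ≡ 0  ⇒  (a,b)_2 = +1.
v=13: a=13^1·(≡3), b=13^0·(≡1) mod 13; (3|13)=+1, (1|13)=+1; (−1)^{1·0·6}·(+1)^0·(+1)^1 = +1.
v=17: a=17^2·(≡11), b=17^3·(≡6) mod 17; (11|17)=-1, (6|17)=-1; (−1)^{2·3·8}·(-1)^3·(-1)^2 = -1.
v=23: a=23^1·(≡12), b=23^0·(≡5) mod 23; (12|23)=+1, (5|23)=-1; (−1)^{1·0·11}·(+1)^0·(-1)^1 = -1.
v=11: a=11^0·(≡8), b=11^-1·(≡1) mod 11; (8|11)=-1, (1|11)=+1; (−1)^{0·-1·5}·(-1)^-1·(+1)^0 = -1.
v=5: a=5^0·(≡1), b=5^4·(≡3) mod 5; (1|5)=+1, (3|5)=-1; (−1)^{0·4·2}·(+1)^4·(-1)^0 = +1.
v=7: a=7^0·(≡6), b=7^2·(≡5) mod 7; (6|7)=-1, (5|7)=-1; (−1)^{0·2·3}·(-1)^2·(-1)^0 = +1.
Ram(299, -32538) = {3, 11, 17, 23}; no ℚ_3-point on the conic.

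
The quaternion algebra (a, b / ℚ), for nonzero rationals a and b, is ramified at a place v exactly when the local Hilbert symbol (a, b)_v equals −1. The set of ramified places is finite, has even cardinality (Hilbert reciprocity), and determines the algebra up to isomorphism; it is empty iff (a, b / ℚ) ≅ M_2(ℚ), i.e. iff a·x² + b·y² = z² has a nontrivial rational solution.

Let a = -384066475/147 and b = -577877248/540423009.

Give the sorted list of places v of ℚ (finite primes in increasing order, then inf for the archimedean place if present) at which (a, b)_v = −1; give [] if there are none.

[2, 3, 13, inf]

(a, b) ≡ (-27417, -37) mod (ℚ^×)²; places V = {2, 3, 5, 7, 13, 19, 37, 41, ∞}.
(a,b)_37: α=1, u≡10; β=1, v≡21 (mod 37); (10|37)=+1, (21|37)=+1; sign (−1)^0·+1^1·+1^1 = +1.
(a,b)_3: α=-1, u≡2; β=-8, v≡2 (mod 3); (2|3)=-1, (2|3)=-1; sign (−1)^0·-1^-8·-1^-1 = -1.
(a,b)_13: α=1, u≡1; β=2, v≡7 (mod 13); (1|13)=+1, (7|13)=-1; sign (−1)^0·+1^2·-1^1 = -1.
(a,b)_7: α=-2, u≡4; β=-2, v≡5 (mod 7); (4|7)=+1, (5|7)=-1; sign (−1)^0·+1^-2·-1^-2 = +1.
(a,b)_19: α=1, u≡4; β=2, v≡4 (mod 19); (4|19)=+1, (4|19)=+1; sign (−1)^0·+1^2·+1^1 = +1.
(a,b)_2: α=0, β=8; u≡7, v≡3 (mod 8); ε(u)ε(v)=1·1, αω(v)=0·1, βω(u)=8·0; sum ≡ 1  ⇒  -1.
(a,b)_∞: sgn(-27417)=−, sgn(-37)=−, so -1.
(a,b)_5: α=2, u≡3; β=0, v≡3 (mod 5); (3|5)=-1, (3|5)=-1; sign (−1)^0·-1^0·-1^2 = +1.
(a,b)_41: α=2, u≡11; β=-2, v≡5 (mod 41); (11|41)=-1, (5|41)=+1; sign (−1)^0·-1^-2·+1^2 = +1.
Ram(-27417, -37) = {2, 3, 13, ∞}; no ℚ_2-point on the conic.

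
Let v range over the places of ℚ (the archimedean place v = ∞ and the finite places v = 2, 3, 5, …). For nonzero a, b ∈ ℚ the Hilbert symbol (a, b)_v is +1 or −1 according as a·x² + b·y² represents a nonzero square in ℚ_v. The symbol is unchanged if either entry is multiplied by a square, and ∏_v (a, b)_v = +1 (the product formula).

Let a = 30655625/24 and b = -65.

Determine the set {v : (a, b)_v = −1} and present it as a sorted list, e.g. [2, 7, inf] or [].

(a, b) ≡ (6006, -65) mod (ℚ^×)²; places V = {2, 3, 5, 7, 11, 13, ∞}.
(a,b)_5: α=4, u≡1; β=1, v≡2 (mod 5); (1|5)=+1, (2|5)=-1; sign (−1)^0·+1^1·-1^4 = +1.
(a,b)_11: α=1, u≡7; β=0, v≡1 (mod 11); (7|11)=-1, (1|11)=+1; sign (−1)^0·-1^0·+1^1 = +1.
(a,b)_3: α=-1, u≡1; β=0, v≡1 (mod 3); (1|3)=+1, (1|3)=+1; sign (−1)^0·+1^0·+1^-1 = +1.
(a,b)_7: α=3, u≡2; β=0, v≡5 (mod 7); (2|7)=+1, (5|7)=-1; sign (−1)^0·+1^0·-1^3 = -1.
(a,b)_13: α=1, u≡5; β=1, v≡8 (mod 13); (5|13)=-1, (8|13)=-1; sign (−1)^0·-1^1·-1^1 = +1.
(a,b)_∞: sgn(6006)=+, sgn(-65)=−, so +1.
(a,b)_2: α=-3, β=0; u≡3, v≡7 (mod 8); ε(u)ε(v)=1·1, αω(v)=-3·0, βω(u)=0·1; sum ≡ 1  ⇒  -1.
Ram(6006, -65) = {2, 7}; no ℚ_2-point on the conic.

[2, 7]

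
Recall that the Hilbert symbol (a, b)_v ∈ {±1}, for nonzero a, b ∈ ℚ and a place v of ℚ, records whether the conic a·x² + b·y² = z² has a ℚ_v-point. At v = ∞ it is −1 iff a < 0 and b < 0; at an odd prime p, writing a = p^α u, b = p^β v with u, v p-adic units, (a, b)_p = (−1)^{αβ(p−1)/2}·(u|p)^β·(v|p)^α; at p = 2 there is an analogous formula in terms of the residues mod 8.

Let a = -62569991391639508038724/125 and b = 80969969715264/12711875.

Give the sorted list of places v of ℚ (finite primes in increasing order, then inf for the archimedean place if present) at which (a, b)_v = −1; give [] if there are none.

Mod squares: a ≡ -243318845, b ≡ 2561251. Check v ∈ {∞, 2, 3, 5, 7, 11, 19, 29, 31, 37, 43}.
v=3: a=3^0·(≡1), b=3^4·(≡1) mod 3; (1|3)=+1, (1|3)=+1; (−1)^{0·4·1}·(+1)^4·(+1)^0 = +1.
v=19: a=19^1·(≡9), b=19^0·(≡18) mod 19; (9|19)=+1, (18|19)=-1; (−1)^{1·0·9}·(+1)^0·(-1)^1 = -1.
v=29: a=29^3·(≡5), b=29^1·(≡21) mod 29; (5|29)=+1, (21|29)=-1; (−1)^{3·1·14}·(+1)^1·(-1)^3 = -1.
v=31: a=31^3·(≡4), b=31^1·(≡6) mod 31; (4|31)=+1, (6|31)=-1; (−1)^{3·1·15}·(+1)^1·(-1)^3 = +1.
v=2: v_2(a)=2, v_2(b)=6; units ≡ 3, 3 (mod 8); ε·ε+αω+βω = 1·1+2·1+6·1 ≡ 1  ⇒  (a,b)_2 = -1.
v=5: a=5^-3·(≡1), b=5^-4·(≡1) mod 5; (1|5)=+1, (1|5)=+1; (−1)^{-3·-4·2}·(+1)^-4·(+1)^-3 = +1.
v=∞: -243318845 < 0 and 2561251 > 0  ⇒  (a,b)_∞ = +1.
v=43: a=43^0·(≡15), b=43^-2·(≡2) mod 43; (15|43)=+1, (2|43)=-1; (−1)^{0·-2·21}·(+1)^-2·(-1)^0 = +1.
v=7: a=7^5·(≡1), b=7^3·(≡5) mod 7; (1|7)=+1, (5|7)=-1; (−1)^{5·3·3}·(+1)^3·(-1)^5 = +1.
v=11: a=11^3·(≡3), b=11^-1·(≡4) mod 11; (3|11)=+1, (4|11)=+1; (−1)^{3·-1·5}·(+1)^-1·(+1)^3 = -1.
v=37: a=37^3·(≡4), b=37^3·(≡10) mod 37; (4|37)=+1, (10|37)=+1; (−1)^{3·3·18}·(+1)^3·(+1)^3 = +1.
Ram(-243318845, 2561251) = {2, 11, 19, 29}; no ℚ_2-point on the conic.

[2, 11, 19, 29]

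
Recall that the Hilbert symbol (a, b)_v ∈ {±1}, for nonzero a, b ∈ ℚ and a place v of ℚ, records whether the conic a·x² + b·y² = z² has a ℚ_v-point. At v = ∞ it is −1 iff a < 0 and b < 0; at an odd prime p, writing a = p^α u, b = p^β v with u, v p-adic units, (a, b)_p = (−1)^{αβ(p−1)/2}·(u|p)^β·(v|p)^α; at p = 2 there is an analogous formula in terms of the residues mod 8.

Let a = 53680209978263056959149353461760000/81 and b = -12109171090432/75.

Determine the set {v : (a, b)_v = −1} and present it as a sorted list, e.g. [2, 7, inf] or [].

(a, b) ≡ (765049, -42183219) mod (ℚ^×)²; places V = {2, 3, 5, 7, 13, 23, 29, 31, 37, 41, ∞}.
(a,b)_37: α=3, u≡18; β=1, v≡19 (mod 37); (18|37)=-1, (19|37)=-1; sign (−1)^0·-1^1·-1^3 = +1.
(a,b)_∞: sgn(765049)=+, sgn(-42183219)=−, so +1.
(a,b)_13: α=2, u≡1; β=1, v≡6 (mod 13); (1|13)=+1, (6|13)=-1; sign (−1)^0·+1^1·-1^2 = +1.
(a,b)_5: α=4, u≡1; β=-2, v≡1 (mod 5); (1|5)=+1, (1|5)=+1; sign (−1)^0·+1^-2·+1^4 = +1.
(a,b)_31: α=3, u≡21; β=1, v≡29 (mod 31); (21|31)=-1, (29|31)=-1; sign (−1)^1·-1^1·-1^3 = -1.
(a,b)_41: α=2, u≡3; β=1, v≡36 (mod 41); (3|41)=-1, (36|41)=+1; sign (−1)^0·-1^1·+1^2 = -1.
(a,b)_29: α=5, u≡16; β=2, v≡20 (mod 29); (16|29)=+1, (20|29)=+1; sign (−1)^0·+1^2·+1^5 = +1.
(a,b)_2: α=14, β=10; u≡1, v≡5 (mod 8); ε(u)ε(v)=0·0, αω(v)=14·1, βω(u)=10·0; sum ≡ 0  ⇒  +1.
(a,b)_23: α=3, u≡11; β=1, v≡13 (mod 23); (11|23)=-1, (13|23)=+1; sign (−1)^1·-1^1·+1^3 = +1.
(a,b)_3: α=-4, u≡1; β=-1, v≡2 (mod 3); (1|3)=+1, (2|3)=-1; sign (−1)^0·+1^-1·-1^-4 = +1.
(a,b)_7: α=2, u≡5; β=0, v≡5 (mod 7); (5|7)=-1, (5|7)=-1; sign (−1)^0·-1^0·-1^2 = +1.
|Ram(765049, -42183219)| = 2, even; anisotropic at {31, 41}.

[31, 41]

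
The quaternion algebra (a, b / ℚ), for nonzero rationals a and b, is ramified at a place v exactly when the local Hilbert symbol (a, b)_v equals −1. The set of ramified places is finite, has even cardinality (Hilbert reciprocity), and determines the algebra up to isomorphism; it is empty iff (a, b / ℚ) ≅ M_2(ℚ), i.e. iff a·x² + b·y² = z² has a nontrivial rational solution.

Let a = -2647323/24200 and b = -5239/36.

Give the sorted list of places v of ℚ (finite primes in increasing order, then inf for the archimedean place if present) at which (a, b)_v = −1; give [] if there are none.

[23, 29, 31, inf]

(a, b) ≡ (-1334, -31) mod (ℚ^×)²; places V = {2, 3, 5, 7, 11, 13, 23, 29, 31, ∞}.
(a,b)_3: α=4, u≡1; β=-2, v≡2 (mod 3); (1|3)=+1, (2|3)=-1; sign (−1)^0·+1^-2·-1^4 = +1.
(a,b)_5: α=-2, u≡4; β=0, v≡1 (mod 5); (4|5)=+1, (1|5)=+1; sign (−1)^0·+1^0·+1^-2 = +1.
(a,b)_7: α=2, u≡6; β=0, v≡4 (mod 7); (6|7)=-1, (4|7)=+1; sign (−1)^0·-1^0·+1^2 = +1.
(a,b)_13: α=0, u≡7; β=2, v≡6 (mod 13); (7|13)=-1, (6|13)=-1; sign (−1)^0·-1^2·-1^0 = +1.
(a,b)_11: α=-2, u≡7; β=0, v≡10 (mod 11); (7|11)=-1, (10|11)=-1; sign (−1)^0·-1^0·-1^-2 = +1.
(a,b)_2: α=-3, β=-2; u≡5, v≡1 (mod 8); ε(u)ε(v)=0·0, αω(v)=-3·0, βω(u)=-2·1; sum ≡ 0  ⇒  +1.
(a,b)_29: α=1, u≡19; β=0, v≡18 (mod 29); (19|29)=-1, (18|29)=-1; sign (−1)^0·-1^0·-1^1 = -1.
(a,b)_∞: sgn(-1334)=−, sgn(-31)=−, so -1.
(a,b)_23: α=1, u≡15; β=0, v≡11 (mod 23); (15|23)=-1, (11|23)=-1; sign (−1)^0·-1^0·-1^1 = -1.
(a,b)_31: α=0, u≡24; β=1, v≡22 (mod 31); (24|31)=-1, (22|31)=-1; sign (−1)^0·-1^1·-1^0 = -1.
(-1334, -31 / ℚ) ramifies at {23, 29, 31, ∞}: a division algebra.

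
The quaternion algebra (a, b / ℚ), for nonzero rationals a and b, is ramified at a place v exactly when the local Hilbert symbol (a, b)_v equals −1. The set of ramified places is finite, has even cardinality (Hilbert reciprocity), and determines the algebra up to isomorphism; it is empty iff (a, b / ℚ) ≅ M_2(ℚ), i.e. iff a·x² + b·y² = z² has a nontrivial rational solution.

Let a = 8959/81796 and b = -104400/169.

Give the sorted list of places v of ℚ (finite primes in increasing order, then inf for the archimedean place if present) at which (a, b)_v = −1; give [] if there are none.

(a, b) ≡ (31, -29) mod (ℚ^×)²; places V = {2, 3, 5, 11, 13, 17, 29, 31, ∞}.
(a,b)_31: α=1, u≡4; β=0, v≡5 (mod 31); (4|31)=+1, (5|31)=+1; sign (−1)^0·+1^0·+1^1 = +1.
(a,b)_13: α=-2, u≡5; β=-2, v≡3 (mod 13); (5|13)=-1, (3|13)=+1; sign (−1)^0·-1^-2·+1^-2 = +1.
(a,b)_11: α=-2, u≡1; β=0, v≡3 (mod 11); (1|11)=+1, (3|11)=+1; sign (−1)^0·+1^0·+1^-2 = +1.
(a,b)_∞: sgn(31)=+, sgn(-29)=−, so +1.
(a,b)_5: α=0, u≡4; β=2, v≡1 (mod 5); (4|5)=+1, (1|5)=+1; sign (−1)^0·+1^2·+1^0 = +1.
(a,b)_17: α=2, u≡11; β=0, v≡3 (mod 17); (11|17)=-1, (3|17)=-1; sign (−1)^0·-1^0·-1^2 = +1.
(a,b)_2: α=-2, β=4; u≡7, v≡3 (mod 8); ε(u)ε(v)=1·1, αω(v)=-2·1, βω(u)=4·0; sum ≡ 1  ⇒  -1.
(a,b)_3: α=0, u≡1; β=2, v≡1 (mod 3); (1|3)=+1, (1|3)=+1; sign (−1)^0·+1^2·+1^0 = +1.
(a,b)_29: α=0, u≡18; β=1, v≡24 (mod 29); (18|29)=-1, (24|29)=+1; sign (−1)^0·-1^1·+1^0 = -1.
(31, -29 / ℚ) ramifies at {2, 29}: a division algebra.

[2, 29]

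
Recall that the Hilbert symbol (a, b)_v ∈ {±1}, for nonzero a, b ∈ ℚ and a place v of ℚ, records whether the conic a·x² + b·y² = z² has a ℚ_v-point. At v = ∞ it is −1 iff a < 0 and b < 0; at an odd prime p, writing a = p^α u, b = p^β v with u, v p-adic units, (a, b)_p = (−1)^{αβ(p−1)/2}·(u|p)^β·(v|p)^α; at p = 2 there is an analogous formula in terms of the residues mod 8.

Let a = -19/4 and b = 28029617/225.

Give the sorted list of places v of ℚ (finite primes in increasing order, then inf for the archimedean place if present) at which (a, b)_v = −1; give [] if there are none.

(a, b) ≡ (-19, 572033) mod (ℚ^×)²; places V = {2, 3, 5, 7, 11, 17, 19, 23, ∞}.
(a,b)_2: α=-2, β=0; u≡5, v≡1 (mod 8); ε(u)ε(v)=0·0, αω(v)=-2·0, βω(u)=0·1; sum ≡ 0  ⇒  +1.
(a,b)_19: α=1, u≡14; β=1, v≡4 (mod 19); (14|19)=-1, (4|19)=+1; sign (−1)^1·-1^1·+1^1 = +1.
(a,b)_3: α=0, u≡2; β=-2, v≡2 (mod 3); (2|3)=-1, (2|3)=-1; sign (−1)^0·-1^-2·-1^0 = +1.
(a,b)_23: α=0, u≡1; β=1, v≡9 (mod 23); (1|23)=+1, (9|23)=+1; sign (−1)^0·+1^1·+1^0 = +1.
(a,b)_11: α=0, u≡9; β=1, v≡6 (mod 11); (9|11)=+1, (6|11)=-1; sign (−1)^0·+1^1·-1^0 = +1.
(a,b)_17: α=0, u≡8; β=1, v≡14 (mod 17); (8|17)=+1, (14|17)=-1; sign (−1)^0·+1^1·-1^0 = +1.
(a,b)_∞: sgn(-19)=−, sgn(572033)=+, so +1.
(a,b)_7: α=0, u≡4; β=3, v≡1 (mod 7); (4|7)=+1, (1|7)=+1; sign (−1)^0·+1^3·+1^0 = +1.
(a,b)_5: α=0, u≡4; β=-2, v≡3 (mod 5); (4|5)=+1, (3|5)=-1; sign (−1)^0·+1^-2·-1^0 = +1.
Every local symbol is +1, so the conic -19·x² + 572033·y² = z² has ℚ_v-points for all v and hence a ℚ-point; (a, b / ℚ) ≅ M_2(ℚ).

[]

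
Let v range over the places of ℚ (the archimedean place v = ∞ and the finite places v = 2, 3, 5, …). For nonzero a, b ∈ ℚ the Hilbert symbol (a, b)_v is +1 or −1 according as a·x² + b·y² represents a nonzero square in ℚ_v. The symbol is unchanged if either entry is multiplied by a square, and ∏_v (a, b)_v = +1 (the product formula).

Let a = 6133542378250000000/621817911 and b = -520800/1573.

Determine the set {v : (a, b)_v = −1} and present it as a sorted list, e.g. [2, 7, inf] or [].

[2, 3, 7, 13]

Mod squares: a ≡ 84630, b ≡ -16926. Check v ∈ {∞, 2, 3, 5, 7, 11, 13, 31}.
v=7: a=7^7·(≡2), b=7^1·(≡2) mod 7; (2|7)=+1, (2|7)=+1; (−1)^{7·1·3}·(+1)^1·(+1)^7 = -1.
v=3: a=3^-3·(≡1), b=3^1·(≡1) mod 3; (1|3)=+1, (1|3)=+1; (−1)^{-3·1·1}·(+1)^1·(+1)^-3 = -1.
v=5: a=5^9·(≡4), b=5^2·(≡1) mod 5; (4|5)=+1, (1|5)=+1; (−1)^{9·2·2}·(+1)^2·(+1)^9 = +1.
v=∞: 84630 > 0 and -16926 < 0  ⇒  (a,b)_∞ = +1.
v=2: v_2(a)=7, v_2(b)=5; units ≡ 3, 1 (mod 8); ε·ε+αω+βω = 1·0+7·0+5·1 ≡ 1  ⇒  (a,b)_2 = -1.
v=11: a=11^-6·(≡10), b=11^-2·(≡3) mod 11; (10|11)=-1, (3|11)=+1; (−1)^{-6·-2·5}·(-1)^-2·(+1)^-6 = +1.
v=13: a=13^-1·(≡12), b=13^-1·(≡8) mod 13; (12|13)=+1, (8|13)=-1; (−1)^{-1·-1·6}·(+1)^-1·(-1)^-1 = -1.
v=31: a=31^3·(≡9), b=31^1·(≡23) mod 31; (9|31)=+1, (23|31)=-1; (−1)^{3·1·15}·(+1)^1·(-1)^3 = +1.
Ram(84630, -16926) = {2, 3, 7, 13}; no ℚ_2-point on the conic.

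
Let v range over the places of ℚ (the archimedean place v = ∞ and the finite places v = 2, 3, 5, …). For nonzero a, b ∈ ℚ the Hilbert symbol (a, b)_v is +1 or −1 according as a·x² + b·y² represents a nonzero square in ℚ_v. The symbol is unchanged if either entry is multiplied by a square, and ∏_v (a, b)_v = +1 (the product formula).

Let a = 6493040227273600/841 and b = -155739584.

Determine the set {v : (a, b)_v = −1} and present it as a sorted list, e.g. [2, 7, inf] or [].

Mod squares: a ≡ 286, b ≡ -119. Check v ∈ {∞, 2, 5, 7, 11, 13, 17, 29}.
v=13: a=13^3·(≡4), b=13^2·(≡8) mod 13; (4|13)=+1, (8|13)=-1; (−1)^{3·2·6}·(+1)^2·(-1)^3 = -1.
v=5: a=5^2·(≡4), b=5^0·(≡1) mod 5; (4|5)=+1, (1|5)=+1; (−1)^{2·0·2}·(+1)^0·(+1)^2 = +1.
v=29: a=29^-2·(≡13), b=29^0·(≡15) mod 29; (13|29)=+1, (15|29)=-1; (−1)^{-2·0·14}·(+1)^0·(-1)^-2 = +1.
v=17: a=17^2·(≡6), b=17^1·(≡12) mod 17; (6|17)=-1, (12|17)=-1; (−1)^{2·1·8}·(-1)^1·(-1)^2 = -1.
v=∞: 286 > 0 and -119 < 0  ⇒  (a,b)_∞ = +1.
v=7: a=7^4·(≡5), b=7^1·(≡1) mod 7; (5|7)=-1, (1|7)=+1; (−1)^{4·1·3}·(-1)^1·(+1)^4 = -1.
v=11: a=11^3·(≡1), b=11^2·(≡6) mod 11; (1|11)=+1, (6|11)=-1; (−1)^{3·2·5}·(+1)^2·(-1)^3 = -1.
v=2: v_2(a)=7, v_2(b)=6; units ≡ 7, 1 (mod 8); ε·ε+αω+βω = 1·0+7·0+6·0 ≡ 0  ⇒  (a,b)_2 = +1.
(286, -119 / ℚ) ramifies at {7, 11, 13, 17}: a division algebra.

[7, 11, 13, 17]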